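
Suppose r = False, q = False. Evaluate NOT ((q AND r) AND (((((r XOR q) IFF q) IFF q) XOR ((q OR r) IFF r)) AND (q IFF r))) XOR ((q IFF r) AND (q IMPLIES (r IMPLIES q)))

False

Substituting r=False, q=False:
q AND r = False AND False = False
r XOR q = False XOR False = False
(r XOR q) IFF q = False IFF False = True
((r XOR q) IFF q) IFF q = True IFF False = False
q OR r = False OR False = False
(q OR r) IFF r = False IFF False = True
(((r XOR q) IFF q) IFF q) XOR ((q OR r) IFF r) = False XOR True = True
q IFF r = False IFF False = True
((((r XOR q) IFF q) IFF q) XOR ((q OR r) IFF r)) AND (q IFF r) = True AND True = True
(q AND r) AND (((((r XOR q) IFF q) IFF q) XOR ((q OR r) IFF r)) AND (q IFF r)) = False AND True = False
NOT ((q AND r) AND (((((r XOR q) IFF q) IFF q) XOR ((q OR r) IFF r)) AND (q IFF r))) = NOT False = True
q IFF r = False IFF False = True
r IMPLIES q = False IMPLIES False = True
q IMPLIES (r IMPLIES q) = False IMPLIES True = True
(q IFF r) AND (q IMPLIES (r IMPLIES q)) = True AND True = True
NOT ((q AND r) AND (((((r XOR q) IFF q) IFF q) XOR ((q OR r) IFF r)) AND (q IFF r))) XOR ((q IFF r) AND (q IMPLIES (r IMPLIES q))) = True XOR True = False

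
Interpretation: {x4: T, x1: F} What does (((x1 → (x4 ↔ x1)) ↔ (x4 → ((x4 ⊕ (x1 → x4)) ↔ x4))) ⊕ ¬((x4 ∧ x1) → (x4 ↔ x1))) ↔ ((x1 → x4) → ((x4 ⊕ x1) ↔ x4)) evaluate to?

F

x4 ↔ x1 = T ↔ F = F
x1 → (x4 ↔ x1) = F → F = T
x1 → x4 = F → T = T
x4 ⊕ (x1 → x4) = T ⊕ T = F
(x4 ⊕ (x1 → x4)) ↔ x4 = F ↔ T = F
x4 → ((x4 ⊕ (x1 → x4)) ↔ x4) = T → F = F
(x1 → (x4 ↔ x1)) ↔ (x4 → ((x4 ⊕ (x1 → x4)) ↔ x4)) = T ↔ F = F
x4 ∧ x1 = T ∧ F = F
x4 ↔ x1 = T ↔ F = F
(x4 ∧ x1) → (x4 ↔ x1) = F → F = T
¬((x4 ∧ x1) → (x4 ↔ x1)) = ¬T = F
((x1 → (x4 ↔ x1)) ↔ (x4 → ((x4 ⊕ (x1 → x4)) ↔ x4))) ⊕ ¬((x4 ∧ x1) → (x4 ↔ x1)) = F ⊕ F = F
x1 → x4 = F → T = T
x4 ⊕ x1 = T ⊕ F = T
(x4 ⊕ x1) ↔ x4 = T ↔ T = T
(x1 → x4) → ((x4 ⊕ x1) ↔ x4) = T → T = T
(((x1 → (x4 ↔ x1)) ↔ (x4 → ((x4 ⊕ (x1 → x4)) ↔ x4))) ⊕ ¬((x4 ∧ x1) → (x4 ↔ x1))) ↔ ((x1 → x4) → ((x4 ⊕ x1) ↔ x4)) = F ↔ T = F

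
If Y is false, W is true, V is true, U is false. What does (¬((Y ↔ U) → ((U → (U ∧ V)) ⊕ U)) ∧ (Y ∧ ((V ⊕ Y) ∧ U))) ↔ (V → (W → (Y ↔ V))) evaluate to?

True

Y ↔ U = False ↔ False = True
U ∧ V = False ∧ True = False
U → (U ∧ V) = False → False = True
(U → (U ∧ V)) ⊕ U = True ⊕ False = True
(Y ↔ U) → ((U → (U ∧ V)) ⊕ U) = True → True = True
¬((Y ↔ U) → ((U → (U ∧ V)) ⊕ U)) = ¬True = False
V ⊕ Y = True ⊕ False = True
(V ⊕ Y) ∧ U = True ∧ False = False
Y ∧ ((V ⊕ Y) ∧ U) = False ∧ False = False
¬((Y ↔ U) → ((U → (U ∧ V)) ⊕ U)) ∧ (Y ∧ ((V ⊕ Y) ∧ U)) = False ∧ False = False
Y ↔ V = False ↔ True = False
W → (Y ↔ V) = True → False = False
V → (W → (Y ↔ V)) = True → False = False
(¬((Y ↔ U) → ((U → (U ∧ V)) ⊕ U)) ∧ (Y ∧ ((V ⊕ Y) ∧ U))) ↔ (V → (W → (Y ↔ V))) = False ↔ False = True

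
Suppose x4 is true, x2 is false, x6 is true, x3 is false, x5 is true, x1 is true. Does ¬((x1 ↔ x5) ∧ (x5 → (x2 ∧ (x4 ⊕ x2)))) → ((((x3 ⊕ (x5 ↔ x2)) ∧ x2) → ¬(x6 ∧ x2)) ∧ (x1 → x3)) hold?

False

x1 ↔ x5 = True ↔ True = True
x4 ⊕ x2 = True ⊕ False = True
x2 ∧ (x4 ⊕ x2) = False ∧ True = False
x5 → (x2 ∧ (x4 ⊕ x2)) = True → False = False
(x1 ↔ x5) ∧ (x5 → (x2 ∧ (x4 ⊕ x2))) = True ∧ False = False
¬((x1 ↔ x5) ∧ (x5 → (x2 ∧ (x4 ⊕ x2)))) = ¬False = True
x5 ↔ x2 = True ↔ False = False
x3 ⊕ (x5 ↔ x2) = False ⊕ False = False
(x3 ⊕ (x5 ↔ x2)) ∧ x2 = False ∧ False = False
x6 ∧ x2 = True ∧ False = False
¬(x6 ∧ x2) = ¬False = True
((x3 ⊕ (x5 ↔ x2)) ∧ x2) → ¬(x6 ∧ x2) = False → True = True
x1 → x3 = True → False = False
(((x3 ⊕ (x5 ↔ x2)) ∧ x2) → ¬(x6 ∧ x2)) ∧ (x1 → x3) = True ∧ False = False
¬((x1 ↔ x5) ∧ (x5 → (x2 ∧ (x4 ⊕ x2)))) → ((((x3 ⊕ (x5 ↔ x2)) ∧ x2) → ¬(x6 ∧ x2)) ∧ (x1 → x3)) = True → False = False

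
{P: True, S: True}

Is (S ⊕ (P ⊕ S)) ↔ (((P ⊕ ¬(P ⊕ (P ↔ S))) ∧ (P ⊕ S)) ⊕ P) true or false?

True

P ⊕ S = True ⊕ True = False
S ⊕ (P ⊕ S) = True ⊕ False = True
P ↔ S = True ↔ True = True
P ⊕ (P ↔ S) = True ⊕ True = False
¬(P ⊕ (P ↔ S)) = ¬False = True
P ⊕ ¬(P ⊕ (P ↔ S)) = True ⊕ True = False
P ⊕ S = True ⊕ True = False
(P ⊕ ¬(P ⊕ (P ↔ S))) ∧ (P ⊕ S) = False ∧ False = False
((P ⊕ ¬(P ⊕ (P ↔ S))) ∧ (P ⊕ S)) ⊕ P = False ⊕ True = True
(S ⊕ (P ⊕ S)) ↔ (((P ⊕ ¬(P ⊕ (P ↔ S))) ∧ (P ⊕ S)) ⊕ P) = True ↔ True = True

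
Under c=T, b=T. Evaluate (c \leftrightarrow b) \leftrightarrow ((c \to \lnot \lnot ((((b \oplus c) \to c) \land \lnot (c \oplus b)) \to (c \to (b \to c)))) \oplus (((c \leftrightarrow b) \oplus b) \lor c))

F

Substituting c=T, b=T:
c \leftrightarrow b = T \leftrightarrow T = T
b \oplus c = T \oplus T = F
(b \oplus c) \to c = F \to T = T
c \oplus b = T \oplus T = F
\lnot (c \oplus b) = \lnot F = T
((b \oplus c) \to c) \land \lnot (c \oplus b) = T \land T = T
b \to c = T \to T = T
c \to (b \to c) = T \to T = T
(((b \oplus c) \to c) \land \lnot (c \oplus b)) \to (c \to (b \to c)) = T \to T = T
\lnot ((((b \oplus c) \to c) \land \lnot (c \oplus b)) \to (c \to (b \to c))) = \lnot T = F
\lnot \lnot ((((b \oplus c) \to c) \land \lnot (c \oplus b)) \to (c \to (b \to c))) = \lnot F = T
c \to \lnot \lnot ((((b \oplus c) \to c) \land \lnot (c \oplus b)) \to (c \to (b \to c))) = T \to T = T
c \leftrightarrow b = T \leftrightarrow T = T
(c \leftrightarrow b) \oplus b = T \oplus T = F
((c \leftrightarrow b) \oplus b) \lor c = F \lor T = T
(c \to \lnot \lnot ((((b \oplus c) \to c) \land \lnot (c \oplus b)) \to (c \to (b \to c)))) \oplus (((c \leftrightarrow b) \oplus b) \lor c) = T \oplus T = F
(c \leftrightarrow b) \leftrightarrow ((c \to \lnot \lnot ((((b \oplus c) \to c) \land \lnot (c \oplus b)) \to (c \to (b \to c)))) \oplus (((c \leftrightarrow b) \oplus b) \lor c)) = T \leftrightarrow F = F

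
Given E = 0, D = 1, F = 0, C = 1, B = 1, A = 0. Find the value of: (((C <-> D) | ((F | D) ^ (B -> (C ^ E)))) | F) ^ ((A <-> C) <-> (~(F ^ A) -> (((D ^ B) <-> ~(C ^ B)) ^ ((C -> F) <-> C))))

0

C <-> D = 1 <-> 1 = 1
F | D = 0 | 1 = 1
C ^ E = 1 ^ 0 = 1
B -> (C ^ E) = 1 -> 1 = 1
(F | D) ^ (B -> (C ^ E)) = 1 ^ 1 = 0
(C <-> D) | ((F | D) ^ (B -> (C ^ E))) = 1 | 0 = 1
((C <-> D) | ((F | D) ^ (B -> (C ^ E)))) | F = 1 | 0 = 1
A <-> C = 0 <-> 1 = 0
F ^ A = 0 ^ 0 = 0
~(F ^ A) = ~0 = 1
D ^ B = 1 ^ 1 = 0
C ^ B = 1 ^ 1 = 0
~(C ^ B) = ~0 = 1
(D ^ B) <-> ~(C ^ B) = 0 <-> 1 = 0
C -> F = 1 -> 0 = 0
(C -> F) <-> C = 0 <-> 1 = 0
((D ^ B) <-> ~(C ^ B)) ^ ((C -> F) <-> C) = 0 ^ 0 = 0
~(F ^ A) -> (((D ^ B) <-> ~(C ^ B)) ^ ((C -> F) <-> C)) = 1 -> 0 = 0
(A <-> C) <-> (~(F ^ A) -> (((D ^ B) <-> ~(C ^ B)) ^ ((C -> F) <-> C))) = 0 <-> 0 = 1
(((C <-> D) | ((F | D) ^ (B -> (C ^ E)))) | F) ^ ((A <-> C) <-> (~(F ^ A) -> (((D ^ B) <-> ~(C ^ B)) ^ ((C -> F) <-> C)))) = 1 ^ 1 = 0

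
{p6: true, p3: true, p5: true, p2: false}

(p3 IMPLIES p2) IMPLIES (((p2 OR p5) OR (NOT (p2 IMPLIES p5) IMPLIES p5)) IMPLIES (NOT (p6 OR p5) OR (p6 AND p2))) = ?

Substituting p6=true, p3=true, p5=true, p2=false:
p3 IMPLIES p2 = true IMPLIES false = false
p2 OR p5 = false OR true = true
p2 IMPLIES p5 = false IMPLIES true = true
NOT (p2 IMPLIES p5) = NOT true = false
NOT (p2 IMPLIES p5) IMPLIES p5 = false IMPLIES true = true
(p2 OR p5) OR (NOT (p2 IMPLIES p5) IMPLIES p5) = true OR true = true
p6 OR p5 = true OR true = true
NOT (p6 OR p5) = NOT true = false
p6 AND p2 = true AND false = false
NOT (p6 OR p5) OR (p6 AND p2) = false OR false = false
((p2 OR p5) OR (NOT (p2 IMPLIES p5) IMPLIES p5)) IMPLIES (NOT (p6 OR p5) OR (p6 AND p2)) = true IMPLIES false = false
(p3 IMPLIES p2) IMPLIES (((p2 OR p5) OR (NOT (p2 IMPLIES p5) IMPLIES p5)) IMPLIES (NOT (p6 OR p5) OR (p6 AND p2))) = false IMPLIES false = true

true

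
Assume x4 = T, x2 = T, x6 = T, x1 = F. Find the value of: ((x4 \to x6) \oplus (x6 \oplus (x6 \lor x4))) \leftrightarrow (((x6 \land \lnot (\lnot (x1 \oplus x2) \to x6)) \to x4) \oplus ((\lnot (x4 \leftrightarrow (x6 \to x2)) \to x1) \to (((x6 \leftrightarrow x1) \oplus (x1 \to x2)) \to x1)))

T

x4 \to x6 = T \to T = T
x6 \lor x4 = T \lor T = T
x6 \oplus (x6 \lor x4) = T \oplus T = F
(x4 \to x6) \oplus (x6 \oplus (x6 \lor x4)) = T \oplus F = T
x1 \oplus x2 = F \oplus T = T
\lnot (x1 \oplus x2) = \lnot T = F
\lnot (x1 \oplus x2) \to x6 = F \to T = T
\lnot (\lnot (x1 \oplus x2) \to x6) = \lnot T = F
x6 \land \lnot (\lnot (x1 \oplus x2) \to x6) = T \land F = F
(x6 \land \lnot (\lnot (x1 \oplus x2) \to x6)) \to x4 = F \to T = T
x6 \to x2 = T \to T = T
x4 \leftrightarrow (x6 \to x2) = T \leftrightarrow T = T
\lnot (x4 \leftrightarrow (x6 \to x2)) = \lnot T = F
\lnot (x4 \leftrightarrow (x6 \to x2)) \to x1 = F \to F = T
x6 \leftrightarrow x1 = T \leftrightarrow F = F
x1 \to x2 = F \to T = T
(x6 \leftrightarrow x1) \oplus (x1 \to x2) = F \oplus T = T
((x6 \leftrightarrow x1) \oplus (x1 \to x2)) \to x1 = T \to F = F
(\lnot (x4 \leftrightarrow (x6 \to x2)) \to x1) \to (((x6 \leftrightarrow x1) \oplus (x1 \to x2)) \to x1) = T \to F = F
((x6 \land \lnot (\lnot (x1 \oplus x2) \to x6)) \to x4) \oplus ((\lnot (x4 \leftrightarrow (x6 \to x2)) \to x1) \to (((x6 \leftrightarrow x1) \oplus (x1 \to x2)) \to x1)) = T \oplus F = T
((x4 \to x6) \oplus (x6 \oplus (x6 \lor x4))) \leftrightarrow (((x6 \land \lnot (\lnot (x1 \oplus x2) \to x6)) \to x4) \oplus ((\lnot (x4 \leftrightarrow (x6 \to x2)) \to x1) \to (((x6 \leftrightarrow x1) \oplus (x1 \to x2)) \to x1))) = T \leftrightarrow T = T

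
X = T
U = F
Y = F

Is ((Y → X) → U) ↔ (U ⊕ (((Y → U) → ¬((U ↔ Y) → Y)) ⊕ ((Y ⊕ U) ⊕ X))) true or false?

Substituting X=T, U=F, Y=F:
Y → X = F → T = T
(Y → X) → U = T → F = F
Y → U = F → F = T
U ↔ Y = F ↔ F = T
(U ↔ Y) → Y = T → F = F
¬((U ↔ Y) → Y) = ¬F = T
(Y → U) → ¬((U ↔ Y) → Y) = T → T = T
Y ⊕ U = F ⊕ F = F
(Y ⊕ U) ⊕ X = F ⊕ T = T
((Y → U) → ¬((U ↔ Y) → Y)) ⊕ ((Y ⊕ U) ⊕ X) = T ⊕ T = F
U ⊕ (((Y → U) → ¬((U ↔ Y) → Y)) ⊕ ((Y ⊕ U) ⊕ X)) = F ⊕ F = F
((Y → X) → U) ↔ (U ⊕ (((Y → U) → ¬((U ↔ Y) → Y)) ⊕ ((Y ⊕ U) ⊕ X))) = F ↔ F = T

T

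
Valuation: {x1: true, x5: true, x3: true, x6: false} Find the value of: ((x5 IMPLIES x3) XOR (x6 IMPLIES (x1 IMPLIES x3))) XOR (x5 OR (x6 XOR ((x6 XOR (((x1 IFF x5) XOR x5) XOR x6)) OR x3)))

true

Substituting x1=true, x5=true, x3=true, x6=false:
x5 IMPLIES x3 = true IMPLIES true = true
x1 IMPLIES x3 = true IMPLIES true = true
x6 IMPLIES (x1 IMPLIES x3) = false IMPLIES true = true
(x5 IMPLIES x3) XOR (x6 IMPLIES (x1 IMPLIES x3)) = true XOR true = false
x1 IFF x5 = true IFF true = true
(x1 IFF x5) XOR x5 = true XOR true = false
((x1 IFF x5) XOR x5) XOR x6 = false XOR false = false
x6 XOR (((x1 IFF x5) XOR x5) XOR x6) = false XOR false = false
(x6 XOR (((x1 IFF x5) XOR x5) XOR x6)) OR x3 = false OR true = true
x6 XOR ((x6 XOR (((x1 IFF x5) XOR x5) XOR x6)) OR x3) = false XOR true = true
x5 OR (x6 XOR ((x6 XOR (((x1 IFF x5) XOR x5) XOR x6)) OR x3)) = true OR true = true
((x5 IMPLIES x3) XOR (x6 IMPLIES (x1 IMPLIES x3))) XOR (x5 OR (x6 XOR ((x6 XOR (((x1 IFF x5) XOR x5) XOR x6)) OR x3))) = false XOR true = true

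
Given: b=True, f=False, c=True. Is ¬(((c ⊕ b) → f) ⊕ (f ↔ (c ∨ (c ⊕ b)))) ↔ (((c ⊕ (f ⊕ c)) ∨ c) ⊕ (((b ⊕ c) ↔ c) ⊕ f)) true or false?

Substituting b=True, f=False, c=True:
c ⊕ b = True ⊕ True = False
(c ⊕ b) → f = False → False = True
c ⊕ b = True ⊕ True = False
c ∨ (c ⊕ b) = True ∨ False = True
f ↔ (c ∨ (c ⊕ b)) = False ↔ True = False
((c ⊕ b) → f) ⊕ (f ↔ (c ∨ (c ⊕ b))) = True ⊕ False = True
¬(((c ⊕ b) → f) ⊕ (f ↔ (c ∨ (c ⊕ b)))) = ¬True = False
f ⊕ c = False ⊕ True = True
c ⊕ (f ⊕ c) = True ⊕ True = False
(c ⊕ (f ⊕ c)) ∨ c = False ∨ True = True
b ⊕ c = True ⊕ True = False
(b ⊕ c) ↔ c = False ↔ True = False
((b ⊕ c) ↔ c) ⊕ f = False ⊕ False = False
((c ⊕ (f ⊕ c)) ∨ c) ⊕ (((b ⊕ c) ↔ c) ⊕ f) = True ⊕ False = True
¬(((c ⊕ b) → f) ⊕ (f ↔ (c ∨ (c ⊕ b)))) ↔ (((c ⊕ (f ⊕ c)) ∨ c) ⊕ (((b ⊕ c) ↔ c) ⊕ f)) = False ↔ True = False

False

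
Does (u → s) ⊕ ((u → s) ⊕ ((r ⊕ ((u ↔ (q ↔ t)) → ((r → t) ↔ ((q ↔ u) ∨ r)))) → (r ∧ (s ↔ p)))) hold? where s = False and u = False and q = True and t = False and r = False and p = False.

u → s = False → False = True
u → s = False → False = True
q ↔ t = True ↔ False = False
u ↔ (q ↔ t) = False ↔ False = True
r → t = False → False = True
q ↔ u = True ↔ False = False
(q ↔ u) ∨ r = False ∨ False = False
(r → t) ↔ ((q ↔ u) ∨ r) = True ↔ False = False
(u ↔ (q ↔ t)) → ((r → t) ↔ ((q ↔ u) ∨ r)) = True → False = False
r ⊕ ((u ↔ (q ↔ t)) → ((r → t) ↔ ((q ↔ u) ∨ r))) = False ⊕ False = False
s ↔ p = False ↔ False = True
r ∧ (s ↔ p) = False ∧ True = False
(r ⊕ ((u ↔ (q ↔ t)) → ((r → t) ↔ ((q ↔ u) ∨ r)))) → (r ∧ (s ↔ p)) = False → False = True
(u → s) ⊕ ((r ⊕ ((u ↔ (q ↔ t)) → ((r → t) ↔ ((q ↔ u) ∨ r)))) → (r ∧ (s ↔ p))) = True ⊕ True = False
(u → s) ⊕ ((u → s) ⊕ ((r ⊕ ((u ↔ (q ↔ t)) → ((r → t) ↔ ((q ↔ u) ∨ r)))) → (r ∧ (s ↔ p)))) = True ⊕ False = True

True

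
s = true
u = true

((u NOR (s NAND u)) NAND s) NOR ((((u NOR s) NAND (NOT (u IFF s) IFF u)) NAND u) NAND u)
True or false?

s NAND u = true NAND true = false
u NOR (s NAND u) = true NOR false = false
(u NOR (s NAND u)) NAND s = false NAND true = true
u NOR s = true NOR true = false
u IFF s = true IFF true = true
NOT (u IFF s) = NOT true = false
NOT (u IFF s) IFF u = false IFF true = false
(u NOR s) NAND (NOT (u IFF s) IFF u) = false NAND false = true
((u NOR s) NAND (NOT (u IFF s) IFF u)) NAND u = true NAND true = false
(((u NOR s) NAND (NOT (u IFF s) IFF u)) NAND u) NAND u = false NAND true = true
((u NOR (s NAND u)) NAND s) NOR ((((u NOR s) NAND (NOT (u IFF s) IFF u)) NAND u) NAND u) = true NOR true = false

false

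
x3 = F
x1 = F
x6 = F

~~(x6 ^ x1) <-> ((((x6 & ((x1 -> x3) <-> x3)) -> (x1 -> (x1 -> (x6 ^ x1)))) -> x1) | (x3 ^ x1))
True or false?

T

x6 ^ x1 = F ^ F = F
~(x6 ^ x1) = ~F = T
~~(x6 ^ x1) = ~T = F
x1 -> x3 = F -> F = T
(x1 -> x3) <-> x3 = T <-> F = F
x6 & ((x1 -> x3) <-> x3) = F & F = F
x6 ^ x1 = F ^ F = F
x1 -> (x6 ^ x1) = F -> F = T
x1 -> (x1 -> (x6 ^ x1)) = F -> T = T
(x6 & ((x1 -> x3) <-> x3)) -> (x1 -> (x1 -> (x6 ^ x1))) = F -> T = T
((x6 & ((x1 -> x3) <-> x3)) -> (x1 -> (x1 -> (x6 ^ x1)))) -> x1 = T -> F = F
x3 ^ x1 = F ^ F = F
(((x6 & ((x1 -> x3) <-> x3)) -> (x1 -> (x1 -> (x6 ^ x1)))) -> x1) | (x3 ^ x1) = F | F = F
~~(x6 ^ x1) <-> ((((x6 & ((x1 -> x3) <-> x3)) -> (x1 -> (x1 -> (x6 ^ x1)))) -> x1) | (x3 ^ x1)) = F <-> F = T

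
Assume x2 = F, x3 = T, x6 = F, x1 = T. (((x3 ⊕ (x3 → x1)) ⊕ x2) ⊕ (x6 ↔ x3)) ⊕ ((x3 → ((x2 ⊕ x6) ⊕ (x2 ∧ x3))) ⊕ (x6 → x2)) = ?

T

Substituting x2=F, x3=T, x6=F, x1=T:
x3 → x1 = T → T = T
x3 ⊕ (x3 → x1) = T ⊕ T = F
(x3 ⊕ (x3 → x1)) ⊕ x2 = F ⊕ F = F
x6 ↔ x3 = F ↔ T = F
((x3 ⊕ (x3 → x1)) ⊕ x2) ⊕ (x6 ↔ x3) = F ⊕ F = F
x2 ⊕ x6 = F ⊕ F = F
x2 ∧ x3 = F ∧ T = F
(x2 ⊕ x6) ⊕ (x2 ∧ x3) = F ⊕ F = F
x3 → ((x2 ⊕ x6) ⊕ (x2 ∧ x3)) = T → F = F
x6 → x2 = F → F = T
(x3 → ((x2 ⊕ x6) ⊕ (x2 ∧ x3))) ⊕ (x6 → x2) = F ⊕ T = T
(((x3 ⊕ (x3 → x1)) ⊕ x2) ⊕ (x6 ↔ x3)) ⊕ ((x3 → ((x2 ⊕ x6) ⊕ (x2 ∧ x3))) ⊕ (x6 → x2)) = F ⊕ T = T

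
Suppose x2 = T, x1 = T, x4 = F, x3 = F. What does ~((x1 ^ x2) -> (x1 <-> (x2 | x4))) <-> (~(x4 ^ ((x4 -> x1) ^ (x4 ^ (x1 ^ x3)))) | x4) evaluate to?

F

x1 ^ x2 = T ^ T = F
x2 | x4 = T | F = T
x1 <-> (x2 | x4) = T <-> T = T
(x1 ^ x2) -> (x1 <-> (x2 | x4)) = F -> T = T
~((x1 ^ x2) -> (x1 <-> (x2 | x4))) = ~T = F
x4 -> x1 = F -> T = T
x1 ^ x3 = T ^ F = T
x4 ^ (x1 ^ x3) = F ^ T = T
(x4 -> x1) ^ (x4 ^ (x1 ^ x3)) = T ^ T = F
x4 ^ ((x4 -> x1) ^ (x4 ^ (x1 ^ x3))) = F ^ F = F
~(x4 ^ ((x4 -> x1) ^ (x4 ^ (x1 ^ x3)))) = ~F = T
~(x4 ^ ((x4 -> x1) ^ (x4 ^ (x1 ^ x3)))) | x4 = T | F = T
~((x1 ^ x2) -> (x1 <-> (x2 | x4))) <-> (~(x4 ^ ((x4 -> x1) ^ (x4 ^ (x1 ^ x3)))) | x4) = F <-> T = F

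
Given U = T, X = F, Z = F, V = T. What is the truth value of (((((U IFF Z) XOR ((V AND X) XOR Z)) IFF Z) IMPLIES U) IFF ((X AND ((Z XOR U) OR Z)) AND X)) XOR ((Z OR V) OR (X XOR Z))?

T

U IFF Z = T IFF F = F
V AND X = T AND F = F
(V AND X) XOR Z = F XOR F = F
(U IFF Z) XOR ((V AND X) XOR Z) = F XOR F = F
((U IFF Z) XOR ((V AND X) XOR Z)) IFF Z = F IFF F = T
(((U IFF Z) XOR ((V AND X) XOR Z)) IFF Z) IMPLIES U = T IMPLIES T = T
Z XOR U = F XOR T = T
(Z XOR U) OR Z = T OR F = T
X AND ((Z XOR U) OR Z) = F AND T = F
(X AND ((Z XOR U) OR Z)) AND X = F AND F = F
((((U IFF Z) XOR ((V AND X) XOR Z)) IFF Z) IMPLIES U) IFF ((X AND ((Z XOR U) OR Z)) AND X) = T IFF F = F
Z OR V = F OR T = T
X XOR Z = F XOR F = F
(Z OR V) OR (X XOR Z) = T OR F = T
(((((U IFF Z) XOR ((V AND X) XOR Z)) IFF Z) IMPLIES U) IFF ((X AND ((Z XOR U) OR Z)) AND X)) XOR ((Z OR V) OR (X XOR Z)) = F XOR T = T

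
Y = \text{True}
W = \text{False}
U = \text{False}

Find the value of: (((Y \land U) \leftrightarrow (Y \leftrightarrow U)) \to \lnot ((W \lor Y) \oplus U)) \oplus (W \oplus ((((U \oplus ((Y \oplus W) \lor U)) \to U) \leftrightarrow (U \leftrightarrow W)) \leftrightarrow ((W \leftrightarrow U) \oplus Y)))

\text{True}

Substituting Y=\text{True}, W=\text{False}, U=\text{False}:
Y \land U = \text{True} \land \text{False} = \text{False}
Y \leftrightarrow U = \text{True} \leftrightarrow \text{False} = \text{False}
(Y \land U) \leftrightarrow (Y \leftrightarrow U) = \text{False} \leftrightarrow \text{False} = \text{True}
W \lor Y = \text{False} \lor \text{True} = \text{True}
(W \lor Y) \oplus U = \text{True} \oplus \text{False} = \text{True}
\lnot ((W \lor Y) \oplus U) = \lnot \text{True} = \text{False}
((Y \land U) \leftrightarrow (Y \leftrightarrow U)) \to \lnot ((W \lor Y) \oplus U) = \text{True} \to \text{False} = \text{False}
Y \oplus W = \text{True} \oplus \text{False} = \text{True}
(Y \oplus W) \lor U = \text{True} \lor \text{False} = \text{True}
U \oplus ((Y \oplus W) \lor U) = \text{False} \oplus \text{True} = \text{True}
(U \oplus ((Y \oplus W) \lor U)) \to U = \text{True} \to \text{False} = \text{False}
U \leftrightarrow W = \text{False} \leftrightarrow \text{False} = \text{True}
((U \oplus ((Y \oplus W) \lor U)) \to U) \leftrightarrow (U \leftrightarrow W) = \text{False} \leftrightarrow \text{True} = \text{False}
W \leftrightarrow U = \text{False} \leftrightarrow \text{False} = \text{True}
(W \leftrightarrow U) \oplus Y = \text{True} \oplus \text{True} = \text{False}
(((U \oplus ((Y \oplus W) \lor U)) \to U) \leftrightarrow (U \leftrightarrow W)) \leftrightarrow ((W \leftrightarrow U) \oplus Y) = \text{False} \leftrightarrow \text{False} = \text{True}
W \oplus ((((U \oplus ((Y \oplus W) \lor U)) \to U) \leftrightarrow (U \leftrightarrow W)) \leftrightarrow ((W \leftrightarrow U) \oplus Y)) = \text{False} \oplus \text{True} = \text{True}
(((Y \land U) \leftrightarrow (Y \leftrightarrow U)) \to \lnot ((W \lor Y) \oplus U)) \oplus (W \oplus ((((U \oplus ((Y \oplus W) \lor U)) \to U) \leftrightarrow (U \leftrightarrow W)) \leftrightarrow ((W \leftrightarrow U) \oplus Y))) = \text{False} \oplus \text{True} = \text{True}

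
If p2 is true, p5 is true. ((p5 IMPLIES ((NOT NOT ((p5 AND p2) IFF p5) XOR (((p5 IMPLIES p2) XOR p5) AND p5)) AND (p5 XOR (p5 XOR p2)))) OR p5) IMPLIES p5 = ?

p5 AND p2 = true AND true = true
(p5 AND p2) IFF p5 = true IFF true = true
NOT ((p5 AND p2) IFF p5) = NOT true = false
NOT NOT ((p5 AND p2) IFF p5) = NOT false = true
p5 IMPLIES p2 = true IMPLIES true = true
(p5 IMPLIES p2) XOR p5 = true XOR true = false
((p5 IMPLIES p2) XOR p5) AND p5 = false AND true = false
NOT NOT ((p5 AND p2) IFF p5) XOR (((p5 IMPLIES p2) XOR p5) AND p5) = true XOR false = true
p5 XOR p2 = true XOR true = false
p5 XOR (p5 XOR p2) = true XOR false = true
(NOT NOT ((p5 AND p2) IFF p5) XOR (((p5 IMPLIES p2) XOR p5) AND p5)) AND (p5 XOR (p5 XOR p2)) = true AND true = true
p5 IMPLIES ((NOT NOT ((p5 AND p2) IFF p5) XOR (((p5 IMPLIES p2) XOR p5) AND p5)) AND (p5 XOR (p5 XOR p2))) = true IMPLIES true = true
(p5 IMPLIES ((NOT NOT ((p5 AND p2) IFF p5) XOR (((p5 IMPLIES p2) XOR p5) AND p5)) AND (p5 XOR (p5 XOR p2)))) OR p5 = true OR true = true
((p5 IMPLIES ((NOT NOT ((p5 AND p2) IFF p5) XOR (((p5 IMPLIES p2) XOR p5) AND p5)) AND (p5 XOR (p5 XOR p2)))) OR p5) IMPLIES p5 = true IMPLIES true = true

true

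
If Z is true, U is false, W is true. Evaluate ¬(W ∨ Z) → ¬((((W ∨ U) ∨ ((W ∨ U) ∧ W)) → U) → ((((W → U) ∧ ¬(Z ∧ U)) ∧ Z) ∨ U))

W ∨ Z = True ∨ True = True
¬(W ∨ Z) = ¬True = False
W ∨ U = True ∨ False = True
W ∨ U = True ∨ False = True
(W ∨ U) ∧ W = True ∧ True = True
(W ∨ U) ∨ ((W ∨ U) ∧ W) = True ∨ True = True
((W ∨ U) ∨ ((W ∨ U) ∧ W)) → U = True → False = False
W → U = True → False = False
Z ∧ U = True ∧ False = False
¬(Z ∧ U) = ¬False = True
(W → U) ∧ ¬(Z ∧ U) = False ∧ True = False
((W → U) ∧ ¬(Z ∧ U)) ∧ Z = False ∧ True = False
(((W → U) ∧ ¬(Z ∧ U)) ∧ Z) ∨ U = False ∨ False = False
(((W ∨ U) ∨ ((W ∨ U) ∧ W)) → U) → ((((W → U) ∧ ¬(Z ∧ U)) ∧ Z) ∨ U) = False → False = True
¬((((W ∨ U) ∨ ((W ∨ U) ∧ W)) → U) → ((((W → U) ∧ ¬(Z ∧ U)) ∧ Z) ∨ U)) = ¬True = False
¬(W ∨ Z) → ¬((((W ∨ U) ∨ ((W ∨ U) ∧ W)) → U) → ((((W → U) ∧ ¬(Z ∧ U)) ∧ Z) ∨ U)) = False → False = True

True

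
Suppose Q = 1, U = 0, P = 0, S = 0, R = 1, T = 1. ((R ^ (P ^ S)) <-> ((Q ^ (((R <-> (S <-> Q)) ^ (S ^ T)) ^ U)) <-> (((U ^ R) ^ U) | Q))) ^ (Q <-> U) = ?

P ^ S = 0 ^ 0 = 0
R ^ (P ^ S) = 1 ^ 0 = 1
S <-> Q = 0 <-> 1 = 0
R <-> (S <-> Q) = 1 <-> 0 = 0
S ^ T = 0 ^ 1 = 1
(R <-> (S <-> Q)) ^ (S ^ T) = 0 ^ 1 = 1
((R <-> (S <-> Q)) ^ (S ^ T)) ^ U = 1 ^ 0 = 1
Q ^ (((R <-> (S <-> Q)) ^ (S ^ T)) ^ U) = 1 ^ 1 = 0
U ^ R = 0 ^ 1 = 1
(U ^ R) ^ U = 1 ^ 0 = 1
((U ^ R) ^ U) | Q = 1 | 1 = 1
(Q ^ (((R <-> (S <-> Q)) ^ (S ^ T)) ^ U)) <-> (((U ^ R) ^ U) | Q) = 0 <-> 1 = 0
(R ^ (P ^ S)) <-> ((Q ^ (((R <-> (S <-> Q)) ^ (S ^ T)) ^ U)) <-> (((U ^ R) ^ U) | Q)) = 1 <-> 0 = 0
Q <-> U = 1 <-> 0 = 0
((R ^ (P ^ S)) <-> ((Q ^ (((R <-> (S <-> Q)) ^ (S ^ T)) ^ U)) <-> (((U ^ R) ^ U) | Q))) ^ (Q <-> U) = 0 ^ 0 = 0

0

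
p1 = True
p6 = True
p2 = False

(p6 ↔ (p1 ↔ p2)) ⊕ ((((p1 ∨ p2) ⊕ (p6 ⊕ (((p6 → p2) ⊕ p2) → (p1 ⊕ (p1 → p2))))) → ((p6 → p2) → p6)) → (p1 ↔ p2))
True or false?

False

p1 ↔ p2 = True ↔ False = False
p6 ↔ (p1 ↔ p2) = True ↔ False = False
p1 ∨ p2 = True ∨ False = True
p6 → p2 = True → False = False
(p6 → p2) ⊕ p2 = False ⊕ False = False
p1 → p2 = True → False = False
p1 ⊕ (p1 → p2) = True ⊕ False = True
((p6 → p2) ⊕ p2) → (p1 ⊕ (p1 → p2)) = False → True = True
p6 ⊕ (((p6 → p2) ⊕ p2) → (p1 ⊕ (p1 → p2))) = True ⊕ True = False
(p1 ∨ p2) ⊕ (p6 ⊕ (((p6 → p2) ⊕ p2) → (p1 ⊕ (p1 → p2)))) = True ⊕ False = True
p6 → p2 = True → False = False
(p6 → p2) → p6 = False → True = True
((p1 ∨ p2) ⊕ (p6 ⊕ (((p6 → p2) ⊕ p2) → (p1 ⊕ (p1 → p2))))) → ((p6 → p2) → p6) = True → True = True
p1 ↔ p2 = True ↔ False = False
(((p1 ∨ p2) ⊕ (p6 ⊕ (((p6 → p2) ⊕ p2) → (p1 ⊕ (p1 → p2))))) → ((p6 → p2) → p6)) → (p1 ↔ p2) = True → False = False
(p6 ↔ (p1 ↔ p2)) ⊕ ((((p1 ∨ p2) ⊕ (p6 ⊕ (((p6 → p2) ⊕ p2) → (p1 ⊕ (p1 → p2))))) → ((p6 → p2) → p6)) → (p1 ↔ p2)) = False ⊕ False = False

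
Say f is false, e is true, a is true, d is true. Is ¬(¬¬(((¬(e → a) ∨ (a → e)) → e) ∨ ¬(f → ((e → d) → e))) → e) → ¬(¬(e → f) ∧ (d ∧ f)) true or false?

Substituting f=False, e=True, a=True, d=True:
e → a = True → True = True
¬(e → a) = ¬True = False
a → e = True → True = True
¬(e → a) ∨ (a → e) = False ∨ True = True
(¬(e → a) ∨ (a → e)) → e = True → True = True
e → d = True → True = True
(e → d) → e = True → True = True
f → ((e → d) → e) = False → True = True
¬(f → ((e → d) → e)) = ¬True = False
((¬(e → a) ∨ (a → e)) → e) ∨ ¬(f → ((e → d) → e)) = True ∨ False = True
¬(((¬(e → a) ∨ (a → e)) → e) ∨ ¬(f → ((e → d) → e))) = ¬True = False
¬¬(((¬(e → a) ∨ (a → e)) → e) ∨ ¬(f → ((e → d) → e))) = ¬False = True
¬¬(((¬(e → a) ∨ (a → e)) → e) ∨ ¬(f → ((e → d) → e))) → e = True → True = True
¬(¬¬(((¬(e → a) ∨ (a → e)) → e) ∨ ¬(f → ((e → d) → e))) → e) = ¬True = False
e → f = True → False = False
¬(e → f) = ¬False = True
d ∧ f = True ∧ False = False
¬(e → f) ∧ (d ∧ f) = True ∧ False = False
¬(¬(e → f) ∧ (d ∧ f)) = ¬False = True
¬(¬¬(((¬(e → a) ∨ (a → e)) → e) ∨ ¬(f → ((e → d) → e))) → e) → ¬(¬(e → f) ∧ (d ∧ f)) = False → True = True

True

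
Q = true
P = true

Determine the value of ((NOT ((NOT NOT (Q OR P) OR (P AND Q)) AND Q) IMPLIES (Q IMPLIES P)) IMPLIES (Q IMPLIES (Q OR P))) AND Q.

Q OR P = true OR true = true
NOT (Q OR P) = NOT true = false
NOT NOT (Q OR P) = NOT false = true
P AND Q = true AND true = true
NOT NOT (Q OR P) OR (P AND Q) = true OR true = true
(NOT NOT (Q OR P) OR (P AND Q)) AND Q = true AND true = true
NOT ((NOT NOT (Q OR P) OR (P AND Q)) AND Q) = NOT true = false
Q IMPLIES P = true IMPLIES true = true
NOT ((NOT NOT (Q OR P) OR (P AND Q)) AND Q) IMPLIES (Q IMPLIES P) = false IMPLIES true = true
Q OR P = true OR true = true
Q IMPLIES (Q OR P) = true IMPLIES true = true
(NOT ((NOT NOT (Q OR P) OR (P AND Q)) AND Q) IMPLIES (Q IMPLIES P)) IMPLIES (Q IMPLIES (Q OR P)) = true IMPLIES true = true
((NOT ((NOT NOT (Q OR P) OR (P AND Q)) AND Q) IMPLIES (Q IMPLIES P)) IMPLIES (Q IMPLIES (Q OR P))) AND Q = true AND true = true

true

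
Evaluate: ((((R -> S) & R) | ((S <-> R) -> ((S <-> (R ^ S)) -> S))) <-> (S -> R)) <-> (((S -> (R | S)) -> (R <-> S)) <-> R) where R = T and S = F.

Substituting R=T, S=F:
R -> S = T -> F = F
(R -> S) & R = F & T = F
S <-> R = F <-> T = F
R ^ S = T ^ F = T
S <-> (R ^ S) = F <-> T = F
(S <-> (R ^ S)) -> S = F -> F = T
(S <-> R) -> ((S <-> (R ^ S)) -> S) = F -> T = T
((R -> S) & R) | ((S <-> R) -> ((S <-> (R ^ S)) -> S)) = F | T = T
S -> R = F -> T = T
(((R -> S) & R) | ((S <-> R) -> ((S <-> (R ^ S)) -> S))) <-> (S -> R) = T <-> T = T
R | S = T | F = T
S -> (R | S) = F -> T = T
R <-> S = T <-> F = F
(S -> (R | S)) -> (R <-> S) = T -> F = F
((S -> (R | S)) -> (R <-> S)) <-> R = F <-> T = F
((((R -> S) & R) | ((S <-> R) -> ((S <-> (R ^ S)) -> S))) <-> (S -> R)) <-> (((S -> (R | S)) -> (R <-> S)) <-> R) = T <-> F = F

F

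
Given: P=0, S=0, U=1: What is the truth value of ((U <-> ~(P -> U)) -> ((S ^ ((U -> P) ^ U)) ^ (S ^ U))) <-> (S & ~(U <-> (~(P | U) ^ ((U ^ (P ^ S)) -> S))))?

0

P -> U = 0 -> 1 = 1
~(P -> U) = ~1 = 0
U <-> ~(P -> U) = 1 <-> 0 = 0
U -> P = 1 -> 0 = 0
(U -> P) ^ U = 0 ^ 1 = 1
S ^ ((U -> P) ^ U) = 0 ^ 1 = 1
S ^ U = 0 ^ 1 = 1
(S ^ ((U -> P) ^ U)) ^ (S ^ U) = 1 ^ 1 = 0
(U <-> ~(P -> U)) -> ((S ^ ((U -> P) ^ U)) ^ (S ^ U)) = 0 -> 0 = 1
P | U = 0 | 1 = 1
~(P | U) = ~1 = 0
P ^ S = 0 ^ 0 = 0
U ^ (P ^ S) = 1 ^ 0 = 1
(U ^ (P ^ S)) -> S = 1 -> 0 = 0
~(P | U) ^ ((U ^ (P ^ S)) -> S) = 0 ^ 0 = 0
U <-> (~(P | U) ^ ((U ^ (P ^ S)) -> S)) = 1 <-> 0 = 0
~(U <-> (~(P | U) ^ ((U ^ (P ^ S)) -> S))) = ~0 = 1
S & ~(U <-> (~(P | U) ^ ((U ^ (P ^ S)) -> S))) = 0 & 1 = 0
((U <-> ~(P -> U)) -> ((S ^ ((U -> P) ^ U)) ^ (S ^ U))) <-> (S & ~(U <-> (~(P | U) ^ ((U ^ (P ^ S)) -> S)))) = 1 <-> 0 = 0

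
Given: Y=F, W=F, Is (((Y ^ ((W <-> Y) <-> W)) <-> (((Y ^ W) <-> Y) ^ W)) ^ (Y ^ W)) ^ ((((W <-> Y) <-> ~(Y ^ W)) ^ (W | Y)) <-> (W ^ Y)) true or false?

Substituting Y=F, W=F:
W <-> Y = F <-> F = T
(W <-> Y) <-> W = T <-> F = F
Y ^ ((W <-> Y) <-> W) = F ^ F = F
Y ^ W = F ^ F = F
(Y ^ W) <-> Y = F <-> F = T
((Y ^ W) <-> Y) ^ W = T ^ F = T
(Y ^ ((W <-> Y) <-> W)) <-> (((Y ^ W) <-> Y) ^ W) = F <-> T = F
Y ^ W = F ^ F = F
((Y ^ ((W <-> Y) <-> W)) <-> (((Y ^ W) <-> Y) ^ W)) ^ (Y ^ W) = F ^ F = F
W <-> Y = F <-> F = T
Y ^ W = F ^ F = F
~(Y ^ W) = ~F = T
(W <-> Y) <-> ~(Y ^ W) = T <-> T = T
W | Y = F | F = F
((W <-> Y) <-> ~(Y ^ W)) ^ (W | Y) = T ^ F = T
W ^ Y = F ^ F = F
(((W <-> Y) <-> ~(Y ^ W)) ^ (W | Y)) <-> (W ^ Y) = T <-> F = F
(((Y ^ ((W <-> Y) <-> W)) <-> (((Y ^ W) <-> Y) ^ W)) ^ (Y ^ W)) ^ ((((W <-> Y) <-> ~(Y ^ W)) ^ (W | Y)) <-> (W ^ Y)) = F ^ F = F

F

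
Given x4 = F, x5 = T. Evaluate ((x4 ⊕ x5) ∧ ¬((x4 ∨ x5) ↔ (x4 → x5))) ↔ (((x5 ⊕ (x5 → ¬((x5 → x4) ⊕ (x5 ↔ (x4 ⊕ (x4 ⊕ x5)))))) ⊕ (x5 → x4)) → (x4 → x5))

F

Substituting x4=F, x5=T:
x4 ⊕ x5 = F ⊕ T = T
x4 ∨ x5 = F ∨ T = T
x4 → x5 = F → T = T
(x4 ∨ x5) ↔ (x4 → x5) = T ↔ T = T
¬((x4 ∨ x5) ↔ (x4 → x5)) = ¬T = F
(x4 ⊕ x5) ∧ ¬((x4 ∨ x5) ↔ (x4 → x5)) = T ∧ F = F
x5 → x4 = T → F = F
x4 ⊕ x5 = F ⊕ T = T
x4 ⊕ (x4 ⊕ x5) = F ⊕ T = T
x5 ↔ (x4 ⊕ (x4 ⊕ x5)) = T ↔ T = T
(x5 → x4) ⊕ (x5 ↔ (x4 ⊕ (x4 ⊕ x5))) = F ⊕ T = T
¬((x5 → x4) ⊕ (x5 ↔ (x4 ⊕ (x4 ⊕ x5)))) = ¬T = F
x5 → ¬((x5 → x4) ⊕ (x5 ↔ (x4 ⊕ (x4 ⊕ x5)))) = T → F = F
x5 ⊕ (x5 → ¬((x5 → x4) ⊕ (x5 ↔ (x4 ⊕ (x4 ⊕ x5))))) = T ⊕ F = T
x5 → x4 = T → F = F
(x5 ⊕ (x5 → ¬((x5 → x4) ⊕ (x5 ↔ (x4 ⊕ (x4 ⊕ x5)))))) ⊕ (x5 → x4) = T ⊕ F = T
x4 → x5 = F → T = T
((x5 ⊕ (x5 → ¬((x5 → x4) ⊕ (x5 ↔ (x4 ⊕ (x4 ⊕ x5)))))) ⊕ (x5 → x4)) → (x4 → x5) = T → T = T
((x4 ⊕ x5) ∧ ¬((x4 ∨ x5) ↔ (x4 → x5))) ↔ (((x5 ⊕ (x5 → ¬((x5 → x4) ⊕ (x5 ↔ (x4 ⊕ (x4 ⊕ x5)))))) ⊕ (x5 → x4)) → (x4 → x5)) = F ↔ T = F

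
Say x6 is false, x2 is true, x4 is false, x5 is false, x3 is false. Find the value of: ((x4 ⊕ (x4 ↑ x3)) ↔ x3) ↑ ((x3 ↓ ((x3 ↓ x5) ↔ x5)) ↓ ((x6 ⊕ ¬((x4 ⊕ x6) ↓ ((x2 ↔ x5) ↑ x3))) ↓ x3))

True

Substituting x6=False, x2=True, x4=False, x5=False, x3=False:
x4 ↑ x3 = False ↑ False = True
x4 ⊕ (x4 ↑ x3) = False ⊕ True = True
(x4 ⊕ (x4 ↑ x3)) ↔ x3 = True ↔ False = False
x3 ↓ x5 = False ↓ False = True
(x3 ↓ x5) ↔ x5 = True ↔ False = False
x3 ↓ ((x3 ↓ x5) ↔ x5) = False ↓ False = True
x4 ⊕ x6 = False ⊕ False = False
x2 ↔ x5 = True ↔ False = False
(x2 ↔ x5) ↑ x3 = False ↑ False = True
(x4 ⊕ x6) ↓ ((x2 ↔ x5) ↑ x3) = False ↓ True = False
¬((x4 ⊕ x6) ↓ ((x2 ↔ x5) ↑ x3)) = ¬False = True
x6 ⊕ ¬((x4 ⊕ x6) ↓ ((x2 ↔ x5) ↑ x3)) = False ⊕ True = True
(x6 ⊕ ¬((x4 ⊕ x6) ↓ ((x2 ↔ x5) ↑ x3))) ↓ x3 = True ↓ False = False
(x3 ↓ ((x3 ↓ x5) ↔ x5)) ↓ ((x6 ⊕ ¬((x4 ⊕ x6) ↓ ((x2 ↔ x5) ↑ x3))) ↓ x3) = True ↓ False = False
((x4 ⊕ (x4 ↑ x3)) ↔ x3) ↑ ((x3 ↓ ((x3 ↓ x5) ↔ x5)) ↓ ((x6 ⊕ ¬((x4 ⊕ x6) ↓ ((x2 ↔ x5) ↑ x3))) ↓ x3)) = False ↑ False = True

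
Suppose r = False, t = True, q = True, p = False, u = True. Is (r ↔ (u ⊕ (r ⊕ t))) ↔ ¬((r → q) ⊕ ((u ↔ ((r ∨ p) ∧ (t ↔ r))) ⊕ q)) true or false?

r ⊕ t = False ⊕ True = True
u ⊕ (r ⊕ t) = True ⊕ True = False
r ↔ (u ⊕ (r ⊕ t)) = False ↔ False = True
r → q = False → True = True
r ∨ p = False ∨ False = False
t ↔ r = True ↔ False = False
(r ∨ p) ∧ (t ↔ r) = False ∧ False = False
u ↔ ((r ∨ p) ∧ (t ↔ r)) = True ↔ False = False
(u ↔ ((r ∨ p) ∧ (t ↔ r))) ⊕ q = False ⊕ True = True
(r → q) ⊕ ((u ↔ ((r ∨ p) ∧ (t ↔ r))) ⊕ q) = True ⊕ True = False
¬((r → q) ⊕ ((u ↔ ((r ∨ p) ∧ (t ↔ r))) ⊕ q)) = ¬False = True
(r ↔ (u ⊕ (r ⊕ t))) ↔ ¬((r → q) ⊕ ((u ↔ ((r ∨ p) ∧ (t ↔ r))) ⊕ q)) = True ↔ True = True

True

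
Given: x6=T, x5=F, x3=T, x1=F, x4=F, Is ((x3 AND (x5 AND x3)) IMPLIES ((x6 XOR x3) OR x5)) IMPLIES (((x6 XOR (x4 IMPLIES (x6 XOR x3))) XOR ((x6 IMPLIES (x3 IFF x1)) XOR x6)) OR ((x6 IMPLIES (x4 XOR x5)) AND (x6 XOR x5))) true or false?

x5 AND x3 = F AND T = F
x3 AND (x5 AND x3) = T AND F = F
x6 XOR x3 = T XOR T = F
(x6 XOR x3) OR x5 = F OR F = F
(x3 AND (x5 AND x3)) IMPLIES ((x6 XOR x3) OR x5) = F IMPLIES F = T
x6 XOR x3 = T XOR T = F
x4 IMPLIES (x6 XOR x3) = F IMPLIES F = T
x6 XOR (x4 IMPLIES (x6 XOR x3)) = T XOR T = F
x3 IFF x1 = T IFF F = F
x6 IMPLIES (x3 IFF x1) = T IMPLIES F = F
(x6 IMPLIES (x3 IFF x1)) XOR x6 = F XOR T = T
(x6 XOR (x4 IMPLIES (x6 XOR x3))) XOR ((x6 IMPLIES (x3 IFF x1)) XOR x6) = F XOR T = T
x4 XOR x5 = F XOR F = F
x6 IMPLIES (x4 XOR x5) = T IMPLIES F = F
x6 XOR x5 = T XOR F = T
(x6 IMPLIES (x4 XOR x5)) AND (x6 XOR x5) = F AND T = F
((x6 XOR (x4 IMPLIES (x6 XOR x3))) XOR ((x6 IMPLIES (x3 IFF x1)) XOR x6)) OR ((x6 IMPLIES (x4 XOR x5)) AND (x6 XOR x5)) = T OR F = T
((x3 AND (x5 AND x3)) IMPLIES ((x6 XOR x3) OR x5)) IMPLIES (((x6 XOR (x4 IMPLIES (x6 XOR x3))) XOR ((x6 IMPLIES (x3 IFF x1)) XOR x6)) OR ((x6 IMPLIES (x4 XOR x5)) AND (x6 XOR x5))) = T IMPLIES T = T

T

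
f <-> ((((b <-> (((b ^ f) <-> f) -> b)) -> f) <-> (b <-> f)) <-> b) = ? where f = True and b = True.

b ^ f = True ^ True = False
(b ^ f) <-> f = False <-> True = False
((b ^ f) <-> f) -> b = False -> True = True
b <-> (((b ^ f) <-> f) -> b) = True <-> True = True
(b <-> (((b ^ f) <-> f) -> b)) -> f = True -> True = True
b <-> f = True <-> True = True
((b <-> (((b ^ f) <-> f) -> b)) -> f) <-> (b <-> f) = True <-> True = True
(((b <-> (((b ^ f) <-> f) -> b)) -> f) <-> (b <-> f)) <-> b = True <-> True = True
f <-> ((((b <-> (((b ^ f) <-> f) -> b)) -> f) <-> (b <-> f)) <-> b) = True <-> True = True

True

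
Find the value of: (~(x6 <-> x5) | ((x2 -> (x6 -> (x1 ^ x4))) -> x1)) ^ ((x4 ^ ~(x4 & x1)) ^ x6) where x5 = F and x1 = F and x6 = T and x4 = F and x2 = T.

T

x6 <-> x5 = T <-> F = F
~(x6 <-> x5) = ~F = T
x1 ^ x4 = F ^ F = F
x6 -> (x1 ^ x4) = T -> F = F
x2 -> (x6 -> (x1 ^ x4)) = T -> F = F
(x2 -> (x6 -> (x1 ^ x4))) -> x1 = F -> F = T
~(x6 <-> x5) | ((x2 -> (x6 -> (x1 ^ x4))) -> x1) = T | T = T
x4 & x1 = F & F = F
~(x4 & x1) = ~F = T
x4 ^ ~(x4 & x1) = F ^ T = T
(x4 ^ ~(x4 & x1)) ^ x6 = T ^ T = F
(~(x6 <-> x5) | ((x2 -> (x6 -> (x1 ^ x4))) -> x1)) ^ ((x4 ^ ~(x4 & x1)) ^ x6) = T ^ F = T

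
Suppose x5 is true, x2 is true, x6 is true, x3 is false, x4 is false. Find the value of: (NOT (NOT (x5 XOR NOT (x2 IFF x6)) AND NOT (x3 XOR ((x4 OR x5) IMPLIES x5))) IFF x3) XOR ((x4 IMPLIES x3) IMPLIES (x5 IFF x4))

F

Substituting x5=T, x2=T, x6=T, x3=F, x4=F:
x2 IFF x6 = T IFF T = T
NOT (x2 IFF x6) = NOT T = F
x5 XOR NOT (x2 IFF x6) = T XOR F = T
NOT (x5 XOR NOT (x2 IFF x6)) = NOT T = F
x4 OR x5 = F OR T = T
(x4 OR x5) IMPLIES x5 = T IMPLIES T = T
x3 XOR ((x4 OR x5) IMPLIES x5) = F XOR T = T
NOT (x3 XOR ((x4 OR x5) IMPLIES x5)) = NOT T = F
NOT (x5 XOR NOT (x2 IFF x6)) AND NOT (x3 XOR ((x4 OR x5) IMPLIES x5)) = F AND F = F
NOT (NOT (x5 XOR NOT (x2 IFF x6)) AND NOT (x3 XOR ((x4 OR x5) IMPLIES x5))) = NOT F = T
NOT (NOT (x5 XOR NOT (x2 IFF x6)) AND NOT (x3 XOR ((x4 OR x5) IMPLIES x5))) IFF x3 = T IFF F = F
x4 IMPLIES x3 = F IMPLIES F = T
x5 IFF x4 = T IFF F = F
(x4 IMPLIES x3) IMPLIES (x5 IFF x4) = T IMPLIES F = F
(NOT (NOT (x5 XOR NOT (x2 IFF x6)) AND NOT (x3 XOR ((x4 OR x5) IMPLIES x5))) IFF x3) XOR ((x4 IMPLIES x3) IMPLIES (x5 IFF x4)) = F XOR F = F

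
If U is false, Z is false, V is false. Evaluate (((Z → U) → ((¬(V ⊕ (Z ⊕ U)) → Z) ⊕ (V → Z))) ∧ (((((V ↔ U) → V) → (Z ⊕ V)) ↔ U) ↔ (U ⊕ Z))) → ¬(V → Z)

F

Substituting U=F, Z=F, V=F:
Z → U = F → F = T
Z ⊕ U = F ⊕ F = F
V ⊕ (Z ⊕ U) = F ⊕ F = F
¬(V ⊕ (Z ⊕ U)) = ¬F = T
¬(V ⊕ (Z ⊕ U)) → Z = T → F = F
V → Z = F → F = T
(¬(V ⊕ (Z ⊕ U)) → Z) ⊕ (V → Z) = F ⊕ T = T
(Z → U) → ((¬(V ⊕ (Z ⊕ U)) → Z) ⊕ (V → Z)) = T → T = T
V ↔ U = F ↔ F = T
(V ↔ U) → V = T → F = F
Z ⊕ V = F ⊕ F = F
((V ↔ U) → V) → (Z ⊕ V) = F → F = T
(((V ↔ U) → V) → (Z ⊕ V)) ↔ U = T ↔ F = F
U ⊕ Z = F ⊕ F = F
((((V ↔ U) → V) → (Z ⊕ V)) ↔ U) ↔ (U ⊕ Z) = F ↔ F = T
((Z → U) → ((¬(V ⊕ (Z ⊕ U)) → Z) ⊕ (V → Z))) ∧ (((((V ↔ U) → V) → (Z ⊕ V)) ↔ U) ↔ (U ⊕ Z)) = T ∧ T = T
V → Z = F → F = T
¬(V → Z) = ¬T = F
(((Z → U) → ((¬(V ⊕ (Z ⊕ U)) → Z) ⊕ (V → Z))) ∧ (((((V ↔ U) → V) → (Z ⊕ V)) ↔ U) ↔ (U ⊕ Z))) → ¬(V → Z) = T → F = F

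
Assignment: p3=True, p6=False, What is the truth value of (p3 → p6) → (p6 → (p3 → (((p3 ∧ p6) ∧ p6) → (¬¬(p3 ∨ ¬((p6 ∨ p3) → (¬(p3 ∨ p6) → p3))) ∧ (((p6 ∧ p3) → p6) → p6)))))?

True

Substituting p3=True, p6=False:
p3 → p6 = True → False = False
p3 ∧ p6 = True ∧ False = False
(p3 ∧ p6) ∧ p6 = False ∧ False = False
p6 ∨ p3 = False ∨ True = True
p3 ∨ p6 = True ∨ False = True
¬(p3 ∨ p6) = ¬True = False
¬(p3 ∨ p6) → p3 = False → True = True
(p6 ∨ p3) → (¬(p3 ∨ p6) → p3) = True → True = True
¬((p6 ∨ p3) → (¬(p3 ∨ p6) → p3)) = ¬True = False
p3 ∨ ¬((p6 ∨ p3) → (¬(p3 ∨ p6) → p3)) = True ∨ False = True
¬(p3 ∨ ¬((p6 ∨ p3) → (¬(p3 ∨ p6) → p3))) = ¬True = False
¬¬(p3 ∨ ¬((p6 ∨ p3) → (¬(p3 ∨ p6) → p3))) = ¬False = True
p6 ∧ p3 = False ∧ True = False
(p6 ∧ p3) → p6 = False → False = True
((p6 ∧ p3) → p6) → p6 = True → False = False
¬¬(p3 ∨ ¬((p6 ∨ p3) → (¬(p3 ∨ p6) → p3))) ∧ (((p6 ∧ p3) → p6) → p6) = True ∧ False = False
((p3 ∧ p6) ∧ p6) → (¬¬(p3 ∨ ¬((p6 ∨ p3) → (¬(p3 ∨ p6) → p3))) ∧ (((p6 ∧ p3) → p6) → p6)) = False → False = True
p3 → (((p3 ∧ p6) ∧ p6) → (¬¬(p3 ∨ ¬((p6 ∨ p3) → (¬(p3 ∨ p6) → p3))) ∧ (((p6 ∧ p3) → p6) → p6))) = True → True = True
p6 → (p3 → (((p3 ∧ p6) ∧ p6) → (¬¬(p3 ∨ ¬((p6 ∨ p3) → (¬(p3 ∨ p6) → p3))) ∧ (((p6 ∧ p3) → p6) → p6)))) = False → True = True
(p3 → p6) → (p6 → (p3 → (((p3 ∧ p6) ∧ p6) → (¬¬(p3 ∨ ¬((p6 ∨ p3) → (¬(p3 ∨ p6) → p3))) ∧ (((p6 ∧ p3) → p6) → p6))))) = False → True = True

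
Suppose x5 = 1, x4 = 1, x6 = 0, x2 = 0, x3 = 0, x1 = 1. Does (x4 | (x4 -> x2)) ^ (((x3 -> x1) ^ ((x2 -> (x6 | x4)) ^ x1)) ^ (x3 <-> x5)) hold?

0

Substituting x5=1, x4=1, x6=0, x2=0, x3=0, x1=1:
x4 -> x2 = 1 -> 0 = 0
x4 | (x4 -> x2) = 1 | 0 = 1
x3 -> x1 = 0 -> 1 = 1
x6 | x4 = 0 | 1 = 1
x2 -> (x6 | x4) = 0 -> 1 = 1
(x2 -> (x6 | x4)) ^ x1 = 1 ^ 1 = 0
(x3 -> x1) ^ ((x2 -> (x6 | x4)) ^ x1) = 1 ^ 0 = 1
x3 <-> x5 = 0 <-> 1 = 0
((x3 -> x1) ^ ((x2 -> (x6 | x4)) ^ x1)) ^ (x3 <-> x5) = 1 ^ 0 = 1
(x4 | (x4 -> x2)) ^ (((x3 -> x1) ^ ((x2 -> (x6 | x4)) ^ x1)) ^ (x3 <-> x5)) = 1 ^ 1 = 0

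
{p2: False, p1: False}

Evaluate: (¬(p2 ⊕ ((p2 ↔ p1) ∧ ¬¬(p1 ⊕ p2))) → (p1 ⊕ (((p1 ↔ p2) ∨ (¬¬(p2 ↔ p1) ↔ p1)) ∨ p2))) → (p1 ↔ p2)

True

p2 ↔ p1 = False ↔ False = True
p1 ⊕ p2 = False ⊕ False = False
¬(p1 ⊕ p2) = ¬False = True
¬¬(p1 ⊕ p2) = ¬True = False
(p2 ↔ p1) ∧ ¬¬(p1 ⊕ p2) = True ∧ False = False
p2 ⊕ ((p2 ↔ p1) ∧ ¬¬(p1 ⊕ p2)) = False ⊕ False = False
¬(p2 ⊕ ((p2 ↔ p1) ∧ ¬¬(p1 ⊕ p2))) = ¬False = True
p1 ↔ p2 = False ↔ False = True
p2 ↔ p1 = False ↔ False = True
¬(p2 ↔ p1) = ¬True = False
¬¬(p2 ↔ p1) = ¬False = True
¬¬(p2 ↔ p1) ↔ p1 = True ↔ False = False
(p1 ↔ p2) ∨ (¬¬(p2 ↔ p1) ↔ p1) = True ∨ False = True
((p1 ↔ p2) ∨ (¬¬(p2 ↔ p1) ↔ p1)) ∨ p2 = True ∨ False = True
p1 ⊕ (((p1 ↔ p2) ∨ (¬¬(p2 ↔ p1) ↔ p1)) ∨ p2) = False ⊕ True = True
¬(p2 ⊕ ((p2 ↔ p1) ∧ ¬¬(p1 ⊕ p2))) → (p1 ⊕ (((p1 ↔ p2) ∨ (¬¬(p2 ↔ p1) ↔ p1)) ∨ p2)) = True → True = True
p1 ↔ p2 = False ↔ False = True
(¬(p2 ⊕ ((p2 ↔ p1) ∧ ¬¬(p1 ⊕ p2))) → (p1 ⊕ (((p1 ↔ p2) ∨ (¬¬(p2 ↔ p1) ↔ p1)) ∨ p2))) → (p1 ↔ p2) = True → True = True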